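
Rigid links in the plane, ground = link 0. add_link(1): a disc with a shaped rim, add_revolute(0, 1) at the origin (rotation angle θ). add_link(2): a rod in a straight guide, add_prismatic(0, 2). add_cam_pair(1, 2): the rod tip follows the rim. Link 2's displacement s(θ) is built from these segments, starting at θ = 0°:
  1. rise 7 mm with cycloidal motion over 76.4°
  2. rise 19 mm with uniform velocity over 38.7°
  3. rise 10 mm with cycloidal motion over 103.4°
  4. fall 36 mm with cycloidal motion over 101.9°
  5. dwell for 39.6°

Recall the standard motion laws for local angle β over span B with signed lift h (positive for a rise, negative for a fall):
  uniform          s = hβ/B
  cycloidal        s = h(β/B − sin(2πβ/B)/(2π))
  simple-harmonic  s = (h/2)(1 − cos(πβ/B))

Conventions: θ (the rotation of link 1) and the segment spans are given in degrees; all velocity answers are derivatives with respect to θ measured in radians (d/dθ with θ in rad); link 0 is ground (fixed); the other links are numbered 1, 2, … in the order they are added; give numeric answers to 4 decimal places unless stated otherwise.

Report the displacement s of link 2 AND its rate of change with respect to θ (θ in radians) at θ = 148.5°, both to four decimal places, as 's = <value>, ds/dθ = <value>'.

segment 1 (0° to 76.4°, cycloidal, h = 7) is passed completely: s = 0.0000 + (7) = 7.0000
segment 2 (76.4° to 115.1°, uniform, h = 19) is passed completely: s = 7.0000 + (19) = 26.0000
θ = 148.5° falls in segment 3 (115.1° to 218.5°, cycloidal, h = 10): β = 148.5 − 115.1 = 33.4°, B = 103.4°; Δs = 10·(0.3230 − sin(2π·0.3230)/(2π)) = 1.8032; s = 26.0000 + 1.8032 = 27.8032
velocity in seg [115.1°–218.5°] (cycloidal), θ in radians: β = 33.4° = 0.5829 rad, B = 103.4° = 1.8047 rad; ds/dθ = (h/B)(1 − cos(2πβ/B)) = (10/1.8047)(1 − cos(2π·0.3230)) = 7.995123 mm/rad

s = 27.8032, ds/dθ = 7.9951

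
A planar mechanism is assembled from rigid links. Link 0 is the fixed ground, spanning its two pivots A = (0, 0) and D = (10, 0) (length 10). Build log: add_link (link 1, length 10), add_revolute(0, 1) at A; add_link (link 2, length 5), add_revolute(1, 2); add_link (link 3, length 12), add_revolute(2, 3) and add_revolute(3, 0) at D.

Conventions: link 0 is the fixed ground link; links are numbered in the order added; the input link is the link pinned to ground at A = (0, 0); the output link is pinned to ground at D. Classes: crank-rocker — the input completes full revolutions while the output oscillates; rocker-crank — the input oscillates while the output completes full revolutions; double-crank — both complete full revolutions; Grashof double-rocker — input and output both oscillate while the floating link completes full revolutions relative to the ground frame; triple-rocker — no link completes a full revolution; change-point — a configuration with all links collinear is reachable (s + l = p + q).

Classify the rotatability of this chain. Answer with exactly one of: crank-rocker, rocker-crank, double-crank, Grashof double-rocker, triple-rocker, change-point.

lengths: ground=10, input=10, coupler=5, output=12
sorted: s=5 (shortest), l=12 (longest), p+q=20
s + l = 17 vs p + q = 20
s + l < p + q (Grashof) with shortest = coupler link → Grashof double-rocker

Grashof double-rocker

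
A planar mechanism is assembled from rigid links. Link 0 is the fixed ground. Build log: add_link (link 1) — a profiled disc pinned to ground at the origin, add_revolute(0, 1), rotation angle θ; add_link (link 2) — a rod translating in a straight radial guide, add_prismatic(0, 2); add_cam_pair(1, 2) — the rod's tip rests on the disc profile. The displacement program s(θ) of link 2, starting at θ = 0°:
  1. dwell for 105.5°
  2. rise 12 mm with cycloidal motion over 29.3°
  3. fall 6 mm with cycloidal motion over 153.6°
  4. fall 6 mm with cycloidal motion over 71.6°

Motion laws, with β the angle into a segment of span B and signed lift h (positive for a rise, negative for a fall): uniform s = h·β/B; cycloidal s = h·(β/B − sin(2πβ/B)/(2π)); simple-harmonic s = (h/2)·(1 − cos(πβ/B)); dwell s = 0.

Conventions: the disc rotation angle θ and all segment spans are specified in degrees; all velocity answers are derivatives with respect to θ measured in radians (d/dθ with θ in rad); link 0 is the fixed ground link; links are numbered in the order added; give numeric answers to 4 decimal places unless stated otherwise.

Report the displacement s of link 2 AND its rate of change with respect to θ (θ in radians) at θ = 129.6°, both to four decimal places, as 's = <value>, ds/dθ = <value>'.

seg 1 [0°–105.5°] dwell: s stays 0.0000
seg 2 [105.5°–134.8°] cycloidal, h=12: θ=129.6° here. β=24.1, B=29.3. 12·(0.8225 − sin(2π·0.8225)/(2π)) = 11.5853 → s = 11.5853
velocity in seg [105.5°–134.8°] (cycloidal), θ in radians: β = 24.1° = 0.4206 rad, B = 29.3° = 0.5114 rad; ds/dθ = (h/B)(1 − cos(2πβ/B)) = (12/0.5114)(1 − cos(2π·0.8225)) = 13.138913 mm/rad

s = 11.5853, ds/dθ = 13.1389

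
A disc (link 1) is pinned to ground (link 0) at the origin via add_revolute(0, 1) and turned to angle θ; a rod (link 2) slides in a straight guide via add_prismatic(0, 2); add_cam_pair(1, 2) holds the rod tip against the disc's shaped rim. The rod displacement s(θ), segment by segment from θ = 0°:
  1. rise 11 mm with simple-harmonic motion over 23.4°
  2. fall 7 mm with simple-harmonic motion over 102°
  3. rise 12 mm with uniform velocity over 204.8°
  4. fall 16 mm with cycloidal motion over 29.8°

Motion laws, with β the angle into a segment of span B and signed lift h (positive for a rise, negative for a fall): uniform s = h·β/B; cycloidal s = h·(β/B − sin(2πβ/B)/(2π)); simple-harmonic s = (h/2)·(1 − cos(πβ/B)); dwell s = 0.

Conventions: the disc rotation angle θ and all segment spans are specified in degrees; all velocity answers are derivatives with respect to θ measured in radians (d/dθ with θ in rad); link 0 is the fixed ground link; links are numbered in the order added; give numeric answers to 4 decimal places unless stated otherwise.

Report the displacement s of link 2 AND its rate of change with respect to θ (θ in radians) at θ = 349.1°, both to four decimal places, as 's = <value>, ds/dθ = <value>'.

segment 1 (0° to 23.4°, simple-harmonic, h = 11) is passed completely: s = 0.0000 + (11) = 11.0000
segment 2 (23.4° to 125.4°, simple-harmonic, h = -7) is passed completely: s = 11.0000 + (-7) = 4.0000
segment 3 (125.4° to 330.2°, uniform, h = 12) is passed completely: s = 4.0000 + (12) = 16.0000
θ = 349.1° falls in segment 4 (330.2° to 360°, cycloidal, h = -16): β = 349.1 − 330.2 = 18.9°, B = 29.8°; Δs = -16·(0.6342 − sin(2π·0.6342)/(2π)) = -12.0496; s = 16.0000 − 12.0496 = 3.9504
velocity in seg [330.2°–360°] (cycloidal), θ in radians: β = 18.9° = 0.3299 rad, B = 29.8° = 0.5201 rad; ds/dθ = (h/B)(1 − cos(2πβ/B)) = ((-16)/0.5201)(1 − cos(2π·0.6342)) = -51.218326 mm/rad

s = 3.9504, ds/dθ = -51.2183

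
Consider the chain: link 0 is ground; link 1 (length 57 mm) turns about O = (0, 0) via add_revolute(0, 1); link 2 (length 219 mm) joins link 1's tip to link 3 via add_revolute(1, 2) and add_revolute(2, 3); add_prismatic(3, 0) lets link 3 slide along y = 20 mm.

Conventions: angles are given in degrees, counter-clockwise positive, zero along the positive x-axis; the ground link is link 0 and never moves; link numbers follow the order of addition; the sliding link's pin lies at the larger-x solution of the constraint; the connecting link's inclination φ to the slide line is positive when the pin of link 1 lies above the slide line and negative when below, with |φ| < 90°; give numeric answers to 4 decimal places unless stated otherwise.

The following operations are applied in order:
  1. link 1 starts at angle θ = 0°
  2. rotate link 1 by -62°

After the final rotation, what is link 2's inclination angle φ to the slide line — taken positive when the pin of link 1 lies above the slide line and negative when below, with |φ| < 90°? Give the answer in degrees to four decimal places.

geometry: r = 57 mm, L = 219 mm, e = 20 mm; θ starts at 0°
rotate link 1 by -62°: θ ← 0° -62° = -62°
h = r sin θ − e = -50.328013 − 20 = -70.328013
sin φ = h / L = -70.328013 / 219 = -0.32113248
φ = arcsin(-0.32113248) = -18.731426°

-18.7314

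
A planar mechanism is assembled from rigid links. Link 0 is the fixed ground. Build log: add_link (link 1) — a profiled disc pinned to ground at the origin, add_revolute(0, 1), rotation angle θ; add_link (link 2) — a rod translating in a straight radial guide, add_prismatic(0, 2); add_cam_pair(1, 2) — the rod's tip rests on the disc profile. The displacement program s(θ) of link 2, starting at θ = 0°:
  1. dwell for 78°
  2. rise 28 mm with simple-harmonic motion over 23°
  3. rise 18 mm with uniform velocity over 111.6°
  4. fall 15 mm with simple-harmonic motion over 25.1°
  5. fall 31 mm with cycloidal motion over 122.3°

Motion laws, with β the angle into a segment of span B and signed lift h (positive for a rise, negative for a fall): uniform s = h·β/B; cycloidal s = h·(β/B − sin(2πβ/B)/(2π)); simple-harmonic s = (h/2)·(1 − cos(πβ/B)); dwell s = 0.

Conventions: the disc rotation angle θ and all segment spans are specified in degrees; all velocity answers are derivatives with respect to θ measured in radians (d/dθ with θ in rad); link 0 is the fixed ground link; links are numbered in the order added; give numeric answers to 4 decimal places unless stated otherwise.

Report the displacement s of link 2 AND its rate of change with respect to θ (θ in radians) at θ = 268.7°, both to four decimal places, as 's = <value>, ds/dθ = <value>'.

seg 1 [0°–78°] dwell: s stays 0.0000
seg 2 [78°–101°] simple-harmonic, h=28: full span → s += 28 → s = 28.0000
seg 3 [101°–212.6°] uniform, h=18: full span → s += 18 → s = 46.0000
seg 4 [212.6°–237.7°] simple-harmonic, h=-15: full span → s += -15 → s = 31.0000
seg 5 [237.7°–360°] cycloidal, h=-31: θ=268.7° here. β=31, B=122.3. -31·(0.2535 − sin(2π·0.2535)/(2π)) = -2.9251 → s = 28.0749
velocity in seg [237.7°–360°] (cycloidal), θ in radians: β = 31° = 0.5411 rad, B = 122.3° = 2.1345 rad; ds/dθ = (h/B)(1 − cos(2πβ/B)) = ((-31)/2.1345)(1 − cos(2π·0.2535)) = -14.840129 mm/rad

s = 28.0749, ds/dθ = -14.8401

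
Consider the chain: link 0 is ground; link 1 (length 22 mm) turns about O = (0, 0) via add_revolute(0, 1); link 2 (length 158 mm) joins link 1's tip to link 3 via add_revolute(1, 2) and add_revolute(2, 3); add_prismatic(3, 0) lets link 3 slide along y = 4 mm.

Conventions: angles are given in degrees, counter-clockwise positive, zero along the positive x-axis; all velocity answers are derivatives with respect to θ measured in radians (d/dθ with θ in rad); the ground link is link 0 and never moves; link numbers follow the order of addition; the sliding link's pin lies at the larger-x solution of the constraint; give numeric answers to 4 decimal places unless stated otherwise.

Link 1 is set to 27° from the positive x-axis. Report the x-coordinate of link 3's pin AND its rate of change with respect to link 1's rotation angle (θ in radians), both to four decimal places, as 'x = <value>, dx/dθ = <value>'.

geometry: r = 22 mm, L = 158 mm, e = 4 mm
crank pin P = (r cos θ, r sin θ) = (19.602144, 9.987791)
h = r sin θ − e = 9.987791 − 4 = 5.987791
x = r cos θ + √(L² − h²) = 19.602144 + 157.886498 = 177.488642
dx/dθ = −r sin θ − h·r cos θ/√(L² − h²) (θ in radians; h = 5.987791) = -10.731196

x = 177.4886, dx/dθ = -10.7312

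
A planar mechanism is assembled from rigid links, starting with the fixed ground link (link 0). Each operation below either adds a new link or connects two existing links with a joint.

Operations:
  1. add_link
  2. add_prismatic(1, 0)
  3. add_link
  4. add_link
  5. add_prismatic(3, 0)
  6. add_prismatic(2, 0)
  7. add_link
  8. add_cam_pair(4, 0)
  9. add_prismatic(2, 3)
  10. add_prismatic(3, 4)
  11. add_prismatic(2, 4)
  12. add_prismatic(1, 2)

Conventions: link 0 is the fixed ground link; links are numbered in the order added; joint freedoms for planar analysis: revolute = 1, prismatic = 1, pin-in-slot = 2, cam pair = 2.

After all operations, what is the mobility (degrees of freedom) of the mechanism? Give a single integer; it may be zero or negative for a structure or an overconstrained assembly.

(L,J1,J2)=(1,0,0); link0 fixed
link1: (2,0,0)
P 1-0 [J1]: (2,1,0)
link2: (3,1,0)
link3: (4,1,0)
P 3-0 [J1]: (4,2,0)
P 2-0 [J1]: (4,3,0)
link4: (5,3,0)
C 4-0 [J2]: (5,3,1)
P 2-3 [J1]: (5,4,1)
P 3-4 [J1]: (5,5,1)
P 2-4 [J1]: (5,6,1)
P 1-2 [J1]: (5,7,1)
Grübler: 3·4 − 2·7 − 1 = -3

M = -3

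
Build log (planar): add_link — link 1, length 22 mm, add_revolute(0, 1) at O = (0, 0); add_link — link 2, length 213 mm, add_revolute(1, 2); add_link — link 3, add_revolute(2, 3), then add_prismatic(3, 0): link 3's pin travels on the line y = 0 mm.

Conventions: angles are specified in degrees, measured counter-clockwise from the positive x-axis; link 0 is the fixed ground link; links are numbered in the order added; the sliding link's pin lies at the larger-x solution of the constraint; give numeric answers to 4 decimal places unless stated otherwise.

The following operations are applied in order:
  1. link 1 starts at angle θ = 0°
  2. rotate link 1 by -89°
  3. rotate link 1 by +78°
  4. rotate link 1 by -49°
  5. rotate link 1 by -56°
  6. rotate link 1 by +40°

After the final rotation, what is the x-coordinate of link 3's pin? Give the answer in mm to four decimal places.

geometry: r = 22 mm, L = 213 mm, e = 0 mm; θ starts at 0°
rotate link 1 by -89°: θ ← 0° -89° = -89°
rotate link 1 by +78°: θ ← -89° +78° = -11°
rotate link 1 by -49°: θ ← -11° -49° = -60°
rotate link 1 by -56°: θ ← -60° -56° = -116°
rotate link 1 by +40°: θ ← -116° +40° = -76°
crank pin P = (r cos θ, r sin θ) = (5.322282, -21.346506)
h = r sin θ − e = -21.346506 − 0 = -21.346506
x = r cos θ + √(L² − h²) = 5.322282 + 211.927645 = 217.249927

217.2499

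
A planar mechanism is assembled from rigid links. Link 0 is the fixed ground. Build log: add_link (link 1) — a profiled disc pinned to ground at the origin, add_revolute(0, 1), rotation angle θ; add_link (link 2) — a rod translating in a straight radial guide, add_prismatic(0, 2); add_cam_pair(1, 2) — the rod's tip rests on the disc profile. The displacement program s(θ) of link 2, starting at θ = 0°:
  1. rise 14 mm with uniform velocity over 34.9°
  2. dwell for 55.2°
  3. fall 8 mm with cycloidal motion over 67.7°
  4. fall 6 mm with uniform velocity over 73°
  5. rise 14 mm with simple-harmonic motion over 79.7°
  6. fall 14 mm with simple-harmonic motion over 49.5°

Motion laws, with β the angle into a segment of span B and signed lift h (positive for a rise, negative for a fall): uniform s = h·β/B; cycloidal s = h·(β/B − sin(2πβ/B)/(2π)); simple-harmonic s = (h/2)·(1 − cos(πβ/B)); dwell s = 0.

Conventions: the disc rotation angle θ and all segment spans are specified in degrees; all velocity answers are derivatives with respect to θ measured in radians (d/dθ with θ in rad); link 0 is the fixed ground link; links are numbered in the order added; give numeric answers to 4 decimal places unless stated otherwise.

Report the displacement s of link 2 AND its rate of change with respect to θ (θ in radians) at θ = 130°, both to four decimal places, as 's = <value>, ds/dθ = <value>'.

seg 1 [0°–34.9°] uniform, h=14: full span → s += 14 → s = 14.0000
seg 2 [34.9°–90.1°] dwell: s stays 14.0000
seg 3 [90.1°–157.8°] cycloidal, h=-8: θ=130° here. β=39.9, B=67.7. -8·(0.5894 − sin(2π·0.5894)/(2π)) = -5.3929 → s = 8.6071
velocity in seg [90.1°–157.8°] (cycloidal), θ in radians: β = 39.9° = 0.6964 rad, B = 67.7° = 1.1816 rad; ds/dθ = (h/B)(1 − cos(2πβ/B)) = ((-8)/1.1816)(1 − cos(2π·0.5894)) = -12.501547 mm/rad

s = 8.6071, ds/dθ = -12.5015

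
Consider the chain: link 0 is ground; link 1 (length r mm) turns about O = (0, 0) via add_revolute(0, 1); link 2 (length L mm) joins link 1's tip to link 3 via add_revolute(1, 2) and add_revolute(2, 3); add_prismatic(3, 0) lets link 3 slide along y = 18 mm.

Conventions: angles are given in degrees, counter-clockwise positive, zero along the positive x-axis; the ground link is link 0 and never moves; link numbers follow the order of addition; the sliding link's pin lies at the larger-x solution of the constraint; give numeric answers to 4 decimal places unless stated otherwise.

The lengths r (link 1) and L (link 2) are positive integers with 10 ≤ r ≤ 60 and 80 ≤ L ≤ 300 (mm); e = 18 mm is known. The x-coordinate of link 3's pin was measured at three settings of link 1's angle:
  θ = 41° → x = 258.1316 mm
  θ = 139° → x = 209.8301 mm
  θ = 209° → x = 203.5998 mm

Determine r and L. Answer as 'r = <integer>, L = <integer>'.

constraint per measurement: (x − r cos θ)² + (r sin θ − e)² = L²
subtracting the θ₁ and θ₂ equations cancels the r² and L² terms:
r = (x₁² − x₂²) / (2[(x₁cos θ₁ + e sin θ₁) − (x₂cos θ₂ + e sin θ₂)]) = 32.0001 → r = 32
L² = (x₁ − r cos θ₁)² + (r sin θ₁ − e)² = 54756.0219 → L = 234.0000 → L = 234
check at θ₃=209°: x = 203.5998 (printed 203.5998) ✓

r = 32, L = 234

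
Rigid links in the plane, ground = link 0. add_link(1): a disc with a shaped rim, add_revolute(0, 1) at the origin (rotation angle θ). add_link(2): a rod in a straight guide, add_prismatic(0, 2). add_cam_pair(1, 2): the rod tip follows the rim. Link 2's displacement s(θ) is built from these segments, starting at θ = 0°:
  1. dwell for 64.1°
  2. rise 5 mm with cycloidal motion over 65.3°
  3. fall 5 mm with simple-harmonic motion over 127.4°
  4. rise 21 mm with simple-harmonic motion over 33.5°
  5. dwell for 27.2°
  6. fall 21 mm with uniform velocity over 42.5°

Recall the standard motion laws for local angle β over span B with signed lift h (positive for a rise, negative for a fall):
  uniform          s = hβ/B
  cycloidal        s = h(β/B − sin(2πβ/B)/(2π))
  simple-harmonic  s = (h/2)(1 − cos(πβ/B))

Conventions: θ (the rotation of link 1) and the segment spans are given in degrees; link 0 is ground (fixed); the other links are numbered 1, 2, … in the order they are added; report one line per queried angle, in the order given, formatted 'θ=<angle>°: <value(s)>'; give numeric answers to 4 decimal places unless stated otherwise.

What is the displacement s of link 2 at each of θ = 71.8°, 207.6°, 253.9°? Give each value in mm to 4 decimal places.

segment 1 (0° to 64.1°, dwell): s unchanged at 0.0000
θ = 71.8° falls in segment 2 (64.1° to 129.4°, cycloidal, h = 5): β = 71.8 − 64.1 = 7.7°, B = 65.3°; Δs = 5·(0.1179 − sin(2π·0.1179)/(2π)) = 0.0525; s = 0.0000 + 0.0525 = 0.0525
segment 2 (64.1° to 129.4°, cycloidal, h = 5) is passed completely: s = 0.0000 + (5) = 5.0000
θ = 207.6° falls in segment 3 (129.4° to 256.8°, simple-harmonic, h = -5): β = 207.6 − 129.4 = 78.2°, B = 127.4°; Δs = -5/2·(1 − cos(π·0.6138)) = -3.3750; s = 5.0000 − 3.3750 = 1.6250
θ = 253.9° falls in segment 3 (129.4° to 256.8°, simple-harmonic, h = -5): β = 253.9 − 129.4 = 124.5°, B = 127.4°; Δs = -5/2·(1 − cos(π·0.9772)) = -4.9936; s = 5.0000 − 4.9936 = 0.0064

θ=71.8°: 0.0525
θ=207.6°: 1.6250
θ=253.9°: 0.0064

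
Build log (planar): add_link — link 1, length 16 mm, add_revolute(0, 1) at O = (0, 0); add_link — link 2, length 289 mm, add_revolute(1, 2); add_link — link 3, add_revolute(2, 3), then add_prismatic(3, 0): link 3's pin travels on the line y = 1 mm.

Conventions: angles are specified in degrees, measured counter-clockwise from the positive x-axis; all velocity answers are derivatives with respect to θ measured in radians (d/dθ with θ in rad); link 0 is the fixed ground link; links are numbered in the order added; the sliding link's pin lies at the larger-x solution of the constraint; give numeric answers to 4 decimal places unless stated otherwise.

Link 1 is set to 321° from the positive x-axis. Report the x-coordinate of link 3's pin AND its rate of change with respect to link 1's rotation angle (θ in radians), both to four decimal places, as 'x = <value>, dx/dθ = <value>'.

geometry: r = 16 mm, L = 289 mm, e = 1 mm
crank pin P = (r cos θ, r sin θ) = (12.434335, -10.069126)
h = r sin θ − e = -10.069126 − 1 = -11.069126
x = r cos θ + √(L² − h²) = 12.434335 + 288.787940 = 301.222276
dx/dθ = −r sin θ − h·r cos θ/√(L² − h²) (θ in radians; h = -11.069126) = 10.545729

x = 301.2223, dx/dθ = 10.5457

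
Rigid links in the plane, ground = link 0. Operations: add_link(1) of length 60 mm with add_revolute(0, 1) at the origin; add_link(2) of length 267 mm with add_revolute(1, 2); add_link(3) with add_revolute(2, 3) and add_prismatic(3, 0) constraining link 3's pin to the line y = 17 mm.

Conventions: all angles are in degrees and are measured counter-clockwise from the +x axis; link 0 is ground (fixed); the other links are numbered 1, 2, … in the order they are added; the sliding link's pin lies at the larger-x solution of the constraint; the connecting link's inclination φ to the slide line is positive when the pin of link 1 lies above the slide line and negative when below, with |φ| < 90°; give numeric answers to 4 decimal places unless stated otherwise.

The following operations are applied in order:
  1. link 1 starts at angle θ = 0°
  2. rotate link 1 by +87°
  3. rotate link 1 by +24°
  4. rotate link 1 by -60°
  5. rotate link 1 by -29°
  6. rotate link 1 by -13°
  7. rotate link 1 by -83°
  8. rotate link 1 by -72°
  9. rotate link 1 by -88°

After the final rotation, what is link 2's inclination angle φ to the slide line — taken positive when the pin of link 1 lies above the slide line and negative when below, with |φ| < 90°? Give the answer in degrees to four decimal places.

geometry: r = 60 mm, L = 267 mm, e = 17 mm; θ starts at 0°
rotate link 1 by +87°: θ ← 0° +87° = 87°
rotate link 1 by +24°: θ ← 87° +24° = 111°
rotate link 1 by -60°: θ ← 111° -60° = 51°
rotate link 1 by -29°: θ ← 51° -29° = 22°
rotate link 1 by -13°: θ ← 22° -13° = 9°
rotate link 1 by -83°: θ ← 9° -83° = -74°
rotate link 1 by -72°: θ ← -74° -72° = -146°
rotate link 1 by -88°: θ ← -146° -88° = -234°
h = r sin θ − e = 48.541020 − 17 = 31.541020
sin φ = h / L = 31.541020 / 267 = 0.11813116
φ = arcsin(0.11813116) = 6.784259°

6.7843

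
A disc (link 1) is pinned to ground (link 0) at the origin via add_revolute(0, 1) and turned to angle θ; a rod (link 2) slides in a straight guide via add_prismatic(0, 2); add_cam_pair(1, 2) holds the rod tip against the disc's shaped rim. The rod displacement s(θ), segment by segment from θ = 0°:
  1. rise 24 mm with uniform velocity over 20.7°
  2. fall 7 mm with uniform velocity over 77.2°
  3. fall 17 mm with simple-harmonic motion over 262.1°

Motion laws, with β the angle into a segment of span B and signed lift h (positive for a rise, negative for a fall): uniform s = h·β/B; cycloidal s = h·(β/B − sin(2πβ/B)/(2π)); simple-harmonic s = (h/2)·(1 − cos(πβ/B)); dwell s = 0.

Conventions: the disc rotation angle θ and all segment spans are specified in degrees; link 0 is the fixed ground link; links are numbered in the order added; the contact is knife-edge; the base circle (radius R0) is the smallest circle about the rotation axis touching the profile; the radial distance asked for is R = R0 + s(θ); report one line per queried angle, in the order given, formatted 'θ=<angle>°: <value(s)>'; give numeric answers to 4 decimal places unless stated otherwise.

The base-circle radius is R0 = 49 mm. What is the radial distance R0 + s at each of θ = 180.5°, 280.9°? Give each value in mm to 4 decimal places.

segment 1 (0° to 20.7°, uniform, h = 24) is passed completely: s = 0.0000 + (24) = 24.0000
segment 2 (20.7° to 97.9°, uniform, h = -7) is passed completely: s = 24.0000 + (-7) = 17.0000
θ = 180.5° falls in segment 3 (97.9° to 360°, simple-harmonic, h = -17): β = 180.5 − 97.9 = 82.6°, B = 262.1°; Δs = -17/2·(1 − cos(π·0.3151)) = -3.8366; s = 17.0000 − 3.8366 = 13.1634
θ = 280.9° falls in segment 3 (97.9° to 360°, simple-harmonic, h = -17): β = 280.9 − 97.9 = 183°, B = 262.1°; Δs = -17/2·(1 − cos(π·0.6982)) = -13.4574; s = 17.0000 − 13.4574 = 3.5426
θ=180.5°: R = R0 + s = 49 + 13.1634 = 62.1634
θ=280.9°: R = R0 + s = 49 + 3.5426 = 52.5426

θ=180.5°: 62.1634
θ=280.9°: 52.5426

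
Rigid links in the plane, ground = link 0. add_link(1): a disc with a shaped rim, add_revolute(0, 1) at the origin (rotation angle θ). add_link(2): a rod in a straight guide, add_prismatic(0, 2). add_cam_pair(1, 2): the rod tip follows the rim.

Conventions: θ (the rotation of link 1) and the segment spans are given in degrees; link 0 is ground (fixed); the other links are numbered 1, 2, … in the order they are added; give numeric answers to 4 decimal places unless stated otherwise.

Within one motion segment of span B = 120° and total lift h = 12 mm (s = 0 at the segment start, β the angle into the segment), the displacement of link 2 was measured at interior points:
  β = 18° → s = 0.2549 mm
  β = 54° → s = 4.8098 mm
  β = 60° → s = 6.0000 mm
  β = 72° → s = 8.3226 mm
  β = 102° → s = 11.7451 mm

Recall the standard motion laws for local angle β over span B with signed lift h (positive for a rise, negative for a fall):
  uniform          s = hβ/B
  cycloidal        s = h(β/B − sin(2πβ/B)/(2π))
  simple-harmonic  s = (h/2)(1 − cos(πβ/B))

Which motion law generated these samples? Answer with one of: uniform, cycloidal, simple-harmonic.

candidates at β/B = r: uniform s = h·r (linear in β); cycloidal s = h·(r − sin(2πr)/(2π)); simple-harmonic s = (h/2)(1 − cos(πr))
β=18°: printed 0.2549 | uniform 1.8000, cycloidal 0.2549, simple-harmonic 0.6540
β=54°: printed 4.8098 | uniform 5.4000, cycloidal 4.8098, simple-harmonic 5.0614
β=60°: printed 6.0000 | uniform 6.0000, cycloidal 6.0000, simple-harmonic 6.0000
β=72°: printed 8.3226 | uniform 7.2000, cycloidal 8.3226, simple-harmonic 7.8541
β=102°: printed 11.7451 | uniform 10.2000, cycloidal 11.7451, simple-harmonic 11.3460
only one law matches every sample → cycloidal

cycloidal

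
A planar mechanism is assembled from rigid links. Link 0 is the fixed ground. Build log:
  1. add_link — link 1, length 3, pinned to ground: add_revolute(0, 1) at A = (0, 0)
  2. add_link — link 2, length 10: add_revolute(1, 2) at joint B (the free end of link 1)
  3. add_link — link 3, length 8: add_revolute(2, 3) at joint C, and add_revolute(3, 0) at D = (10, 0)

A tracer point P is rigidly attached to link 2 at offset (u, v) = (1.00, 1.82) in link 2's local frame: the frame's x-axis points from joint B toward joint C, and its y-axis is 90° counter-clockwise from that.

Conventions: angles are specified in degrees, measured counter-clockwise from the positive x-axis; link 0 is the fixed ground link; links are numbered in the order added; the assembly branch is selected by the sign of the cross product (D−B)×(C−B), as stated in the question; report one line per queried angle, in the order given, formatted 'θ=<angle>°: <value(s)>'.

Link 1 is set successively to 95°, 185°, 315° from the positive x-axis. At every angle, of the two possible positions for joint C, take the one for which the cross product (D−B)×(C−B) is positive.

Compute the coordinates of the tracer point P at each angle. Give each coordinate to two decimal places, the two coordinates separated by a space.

A=(0,0), D=(10.00,0)
θ=95°: B = A + 3.00·(cos95°, sin95°) = (-0.2615, 2.9886)
θ=95°: |BD| = 10.6878
θ=95°: circle(B,10.00) ∩ circle(D,8.00): a=7.0281, h=7.1138
θ=95°:   candidates: C₊=(8.4754,7.8534) cross=76.031; C₋=(4.4970,-5.8067) cross=-76.031
θ=95°:   branch + wants cross > 0 → take C=(8.4754,7.8534) (cross=76.031)
θ=95°: ex = (C−B)/|BC| = (0.8737,0.4865); ey = (-0.4865,0.8737)
θ=95°: P = B + 1.00·ex + 1.82·ey = (-0.2732,5.0652)
θ=185°: B = A + 3.00·(cos185°, sin185°) = (-2.9886, -0.2615)
θ=185°: |BD| = 12.9912
θ=185°: circle(B,10.00) ∩ circle(D,8.00): a=7.8812, h=6.1553
θ=185°:   candidates: C₊=(4.7671,6.0512) cross=79.964; C₋=(5.0149,-6.2569) cross=-79.964
θ=185°:   branch + wants cross > 0 → take C=(4.7671,6.0512) (cross=79.964)
θ=185°: ex = (C−B)/|BC| = (0.7756,0.6313); ey = (-0.6313,0.7756)
θ=185°: P = B + 1.00·ex + 1.82·ey = (-3.3619,1.7813)
θ=315°: B = A + 3.00·(cos315°, sin315°) = (2.1213, -2.1213)
θ=315°: |BD| = 8.1593
θ=315°: circle(B,10.00) ∩ circle(D,8.00): a=6.2857, h=7.7775
θ=315°:   candidates: C₊=(6.1688,7.0230) cross=63.459; C₋=(10.2129,-7.9972) cross=-63.459
θ=315°:   branch + wants cross > 0 → take C=(6.1688,7.0230) (cross=63.459)
θ=315°: ex = (C−B)/|BC| = (0.4047,0.9144); ey = (-0.9144,0.4047)
θ=315°: P = B + 1.00·ex + 1.82·ey = (0.8618,-0.4702)

θ=95°: -0.27 5.07
θ=185°: -3.36 1.78
θ=315°: 0.86 -0.47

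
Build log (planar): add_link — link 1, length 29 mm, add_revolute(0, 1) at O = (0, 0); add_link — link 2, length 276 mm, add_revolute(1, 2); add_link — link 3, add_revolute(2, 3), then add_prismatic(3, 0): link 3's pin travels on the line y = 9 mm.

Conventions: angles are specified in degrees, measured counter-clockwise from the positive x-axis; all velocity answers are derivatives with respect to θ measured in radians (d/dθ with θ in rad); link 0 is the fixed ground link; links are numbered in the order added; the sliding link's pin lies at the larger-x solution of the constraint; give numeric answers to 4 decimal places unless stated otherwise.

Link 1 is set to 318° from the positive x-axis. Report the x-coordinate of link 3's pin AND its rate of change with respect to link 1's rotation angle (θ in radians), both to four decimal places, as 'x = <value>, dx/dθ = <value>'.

geometry: r = 29 mm, L = 276 mm, e = 9 mm
crank pin P = (r cos θ, r sin θ) = (21.551200, -19.404788)
h = r sin θ − e = -19.404788 − 9 = -28.404788
x = r cos θ + √(L² − h²) = 21.551200 + 274.534457 = 296.085657
dx/dθ = −r sin θ − h·r cos θ/√(L² − h²) (θ in radians; h = -28.404788) = 21.634589

x = 296.0857, dx/dθ = 21.6346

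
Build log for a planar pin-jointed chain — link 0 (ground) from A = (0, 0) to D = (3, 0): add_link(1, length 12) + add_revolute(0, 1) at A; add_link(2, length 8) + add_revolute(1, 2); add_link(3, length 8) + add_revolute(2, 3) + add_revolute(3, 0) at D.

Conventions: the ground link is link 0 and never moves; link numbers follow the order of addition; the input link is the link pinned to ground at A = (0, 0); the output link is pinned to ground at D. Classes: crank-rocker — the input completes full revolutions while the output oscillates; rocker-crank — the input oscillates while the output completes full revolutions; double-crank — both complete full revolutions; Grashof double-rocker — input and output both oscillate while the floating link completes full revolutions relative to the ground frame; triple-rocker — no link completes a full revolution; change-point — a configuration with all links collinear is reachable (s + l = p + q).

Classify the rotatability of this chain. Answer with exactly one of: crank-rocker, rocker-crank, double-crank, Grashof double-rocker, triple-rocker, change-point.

lengths: ground=3, input=12, coupler=8, output=8
sorted: s=3 (shortest), l=12 (longest), p+q=16
s + l = 15 vs p + q = 16
s + l < p + q (Grashof) with shortest = ground link → double-crank

double-crank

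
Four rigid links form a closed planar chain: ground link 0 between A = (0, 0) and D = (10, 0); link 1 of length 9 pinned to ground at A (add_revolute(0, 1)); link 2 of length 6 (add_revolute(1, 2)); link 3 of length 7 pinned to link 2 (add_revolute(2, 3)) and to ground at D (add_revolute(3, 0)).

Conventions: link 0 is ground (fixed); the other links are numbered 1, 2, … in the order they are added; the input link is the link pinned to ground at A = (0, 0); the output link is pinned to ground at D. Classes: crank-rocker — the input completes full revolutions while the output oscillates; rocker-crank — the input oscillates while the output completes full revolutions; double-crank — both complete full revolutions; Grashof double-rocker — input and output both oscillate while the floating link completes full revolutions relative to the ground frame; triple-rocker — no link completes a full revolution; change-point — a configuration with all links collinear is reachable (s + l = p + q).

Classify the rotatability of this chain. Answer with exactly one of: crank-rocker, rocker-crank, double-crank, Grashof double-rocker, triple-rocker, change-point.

lengths: ground=10, input=9, coupler=6, output=7
sorted: s=6 (shortest), l=10 (longest), p+q=16
s + l = 16 vs p + q = 16
s + l = p + q → change-point (collinear configuration reachable)

change-point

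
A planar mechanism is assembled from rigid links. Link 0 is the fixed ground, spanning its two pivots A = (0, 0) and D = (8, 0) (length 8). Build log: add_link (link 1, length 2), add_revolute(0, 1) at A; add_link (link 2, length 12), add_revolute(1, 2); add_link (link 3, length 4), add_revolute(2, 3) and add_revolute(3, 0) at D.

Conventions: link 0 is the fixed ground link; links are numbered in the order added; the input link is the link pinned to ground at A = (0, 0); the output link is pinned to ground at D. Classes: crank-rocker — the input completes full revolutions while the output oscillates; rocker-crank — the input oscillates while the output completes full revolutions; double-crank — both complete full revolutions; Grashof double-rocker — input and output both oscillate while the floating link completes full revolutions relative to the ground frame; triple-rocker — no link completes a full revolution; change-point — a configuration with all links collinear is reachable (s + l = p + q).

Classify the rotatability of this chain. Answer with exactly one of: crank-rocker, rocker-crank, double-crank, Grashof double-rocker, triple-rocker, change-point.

lengths: ground=8, input=2, coupler=12, output=4
sorted: s=2 (shortest), l=12 (longest), p+q=12
s + l = 14 vs p + q = 12
s + l > p + q → non-Grashof → no link fully rotates → triple-rocker

triple-rocker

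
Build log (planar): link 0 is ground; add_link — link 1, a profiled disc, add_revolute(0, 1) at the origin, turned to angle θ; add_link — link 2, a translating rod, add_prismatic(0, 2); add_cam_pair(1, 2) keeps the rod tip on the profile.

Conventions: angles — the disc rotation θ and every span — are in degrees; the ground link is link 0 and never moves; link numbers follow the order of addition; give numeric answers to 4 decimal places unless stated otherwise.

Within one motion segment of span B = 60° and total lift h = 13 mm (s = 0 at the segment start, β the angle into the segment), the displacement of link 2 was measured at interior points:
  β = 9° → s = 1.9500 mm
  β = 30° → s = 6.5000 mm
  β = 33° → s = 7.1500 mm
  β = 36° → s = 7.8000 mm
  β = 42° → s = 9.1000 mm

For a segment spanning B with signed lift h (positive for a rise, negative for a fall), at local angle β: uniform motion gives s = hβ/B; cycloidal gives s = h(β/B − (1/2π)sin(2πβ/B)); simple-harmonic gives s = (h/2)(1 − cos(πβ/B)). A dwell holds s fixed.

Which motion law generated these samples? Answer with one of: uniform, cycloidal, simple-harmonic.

candidates at β/B = r: uniform s = h·r (linear in β); cycloidal s = h·(r − sin(2πr)/(2π)); simple-harmonic s = (h/2)(1 − cos(πr))
β=9°: printed 1.9500 | uniform 1.9500, cycloidal 0.2761, simple-harmonic 0.7085
β=30°: printed 6.5000 | uniform 6.5000, cycloidal 6.5000, simple-harmonic 6.5000
β=33°: printed 7.1500 | uniform 7.1500, cycloidal 7.7894, simple-harmonic 7.5168
β=36°: printed 7.8000 | uniform 7.8000, cycloidal 9.0161, simple-harmonic 8.5086
β=42°: printed 9.1000 | uniform 9.1000, cycloidal 11.0677, simple-harmonic 10.3206
only one law matches every sample → uniform

uniform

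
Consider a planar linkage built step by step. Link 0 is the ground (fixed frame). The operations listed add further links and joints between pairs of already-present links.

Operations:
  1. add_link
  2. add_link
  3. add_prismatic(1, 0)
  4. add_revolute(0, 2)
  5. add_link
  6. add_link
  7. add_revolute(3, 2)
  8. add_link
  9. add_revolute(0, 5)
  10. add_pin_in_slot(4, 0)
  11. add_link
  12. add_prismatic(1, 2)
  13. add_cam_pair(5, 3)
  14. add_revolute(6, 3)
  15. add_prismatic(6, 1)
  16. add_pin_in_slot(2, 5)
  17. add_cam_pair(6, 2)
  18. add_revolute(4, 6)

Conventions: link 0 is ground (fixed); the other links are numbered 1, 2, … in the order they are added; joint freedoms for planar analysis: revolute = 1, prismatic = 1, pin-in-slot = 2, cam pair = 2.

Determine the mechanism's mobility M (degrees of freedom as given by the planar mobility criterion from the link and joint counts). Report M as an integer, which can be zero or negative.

L=1 J1=0 J2=0
add link → L=2 J1=0 J2=0
add link → L=3 J1=0 J2=0
P@1,0 dof=1 J1 → L=3 J1=1 J2=0
R@0,2 dof=1 J1 → L=3 J1=2 J2=0
add link → L=4 J1=2 J2=0
add link → L=5 J1=2 J2=0
R@3,2 dof=1 J1 → L=5 J1=3 J2=0
add link → L=6 J1=3 J2=0
R@0,5 dof=1 J1 → L=6 J1=4 J2=0
PS@4,0 dof=2 J2 → L=6 J1=4 J2=1
add link → L=7 J1=4 J2=1
P@1,2 dof=1 J1 → L=7 J1=5 J2=1
C@5,3 dof=2 J2 → L=7 J1=5 J2=2
R@6,3 dof=1 J1 → L=7 J1=6 J2=2
P@6,1 dof=1 J1 → L=7 J1=7 J2=2
PS@2,5 dof=2 J2 → L=7 J1=7 J2=3
C@6,2 dof=2 J2 → L=7 J1=7 J2=4
R@4,6 dof=1 J1 → L=7 J1=8 J2=4
M=3(L−1)−2J1−J2=3·6−2·8−4=-2

M = -2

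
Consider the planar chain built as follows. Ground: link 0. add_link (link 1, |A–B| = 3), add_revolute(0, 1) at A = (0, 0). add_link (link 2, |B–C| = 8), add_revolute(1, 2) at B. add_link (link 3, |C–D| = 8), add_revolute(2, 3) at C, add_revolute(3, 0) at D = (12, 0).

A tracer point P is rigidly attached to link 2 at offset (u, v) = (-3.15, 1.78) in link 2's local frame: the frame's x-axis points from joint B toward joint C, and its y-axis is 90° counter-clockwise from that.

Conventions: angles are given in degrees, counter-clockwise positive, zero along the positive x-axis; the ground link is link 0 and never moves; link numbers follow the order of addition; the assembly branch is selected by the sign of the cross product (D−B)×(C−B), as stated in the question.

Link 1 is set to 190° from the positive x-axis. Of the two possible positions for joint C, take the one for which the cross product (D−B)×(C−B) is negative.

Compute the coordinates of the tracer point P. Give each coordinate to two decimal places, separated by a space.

A=(0,0), D=(12.00,0)
B = A + 3.00·(cos190°, sin190°) = (-2.9544, -0.5209)
|BD| = 14.9635
circle(B,8.00) ∩ circle(D,8.00): a=7.4817, h=2.8326
  candidates: C₊=(4.4242,2.5704) cross=42.385; C₋=(4.6214,-3.0913) cross=-42.385
  branch - wants cross < 0 → take C=(4.6214,-3.0913) (cross=-42.385)
ex = (C−B)/|BC| = (0.9470,-0.3213); ey = (0.3213,0.9470)
P = B + -3.15·ex + 1.78·ey = (-5.3655,2.1768)

-5.37 2.18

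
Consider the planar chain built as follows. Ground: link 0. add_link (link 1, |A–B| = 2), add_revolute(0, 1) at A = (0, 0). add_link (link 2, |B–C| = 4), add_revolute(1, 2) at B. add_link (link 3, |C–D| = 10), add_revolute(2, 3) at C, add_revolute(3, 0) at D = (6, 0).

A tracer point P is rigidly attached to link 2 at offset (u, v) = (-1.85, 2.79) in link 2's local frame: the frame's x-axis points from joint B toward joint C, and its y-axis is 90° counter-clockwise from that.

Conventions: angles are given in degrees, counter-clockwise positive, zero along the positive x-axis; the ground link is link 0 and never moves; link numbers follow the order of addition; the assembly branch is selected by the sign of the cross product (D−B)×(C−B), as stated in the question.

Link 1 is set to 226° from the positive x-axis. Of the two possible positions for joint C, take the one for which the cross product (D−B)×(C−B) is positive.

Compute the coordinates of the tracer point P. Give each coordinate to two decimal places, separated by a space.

A=(0,0), D=(6.00,0)
B = A + 2.00·(cos226°, sin226°) = (-1.3893, -1.4387)
|BD| = 7.5281
circle(B,4.00) ∩ circle(D,10.00): a=-1.8151, h=3.5645
  candidates: C₊=(-3.8522,1.7132) cross=26.834; C₋=(-2.4897,-5.2843) cross=-26.834
  branch + wants cross > 0 → take C=(-3.8522,1.7132) (cross=26.834)
ex = (C−B)/|BC| = (-0.6157,0.7880); ey = (-0.7880,-0.6157)
P = B + -1.85·ex + 2.79·ey = (-2.4487,-4.6143)

-2.45 -4.61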